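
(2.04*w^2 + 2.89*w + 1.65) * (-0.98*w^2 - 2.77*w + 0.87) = -1.9992*w^4 - 8.483*w^3 - 7.8475*w^2 - 2.0562*w + 1.4355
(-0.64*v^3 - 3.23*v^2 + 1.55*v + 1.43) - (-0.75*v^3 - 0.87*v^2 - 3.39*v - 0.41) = 0.11*v^3 - 2.36*v^2 + 4.94*v + 1.84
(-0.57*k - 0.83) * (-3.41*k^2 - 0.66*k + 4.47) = 1.9437*k^3 + 3.2065*k^2 - 2.0001*k - 3.7101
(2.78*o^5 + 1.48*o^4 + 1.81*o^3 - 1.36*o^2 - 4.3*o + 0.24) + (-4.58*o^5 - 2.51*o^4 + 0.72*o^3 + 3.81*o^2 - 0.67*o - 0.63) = -1.8*o^5 - 1.03*o^4 + 2.53*o^3 + 2.45*o^2 - 4.97*o - 0.39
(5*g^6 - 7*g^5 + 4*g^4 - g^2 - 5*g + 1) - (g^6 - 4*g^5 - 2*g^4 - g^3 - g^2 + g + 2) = 4*g^6 - 3*g^5 + 6*g^4 + g^3 - 6*g - 1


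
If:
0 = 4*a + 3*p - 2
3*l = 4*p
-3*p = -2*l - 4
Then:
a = -17/2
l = 16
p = 12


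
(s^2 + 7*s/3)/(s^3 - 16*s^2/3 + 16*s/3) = (3*s + 7)/(3*s^2 - 16*s + 16)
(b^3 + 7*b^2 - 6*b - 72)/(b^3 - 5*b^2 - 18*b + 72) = (b + 6)/(b - 6)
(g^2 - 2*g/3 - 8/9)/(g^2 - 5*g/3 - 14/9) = (3*g - 4)/(3*g - 7)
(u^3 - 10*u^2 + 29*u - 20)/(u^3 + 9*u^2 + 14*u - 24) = (u^2 - 9*u + 20)/(u^2 + 10*u + 24)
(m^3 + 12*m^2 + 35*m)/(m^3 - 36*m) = (m^2 + 12*m + 35)/(m^2 - 36)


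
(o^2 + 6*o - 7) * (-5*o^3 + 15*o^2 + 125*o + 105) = -5*o^5 - 15*o^4 + 250*o^3 + 750*o^2 - 245*o - 735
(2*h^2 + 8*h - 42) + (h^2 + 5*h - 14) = 3*h^2 + 13*h - 56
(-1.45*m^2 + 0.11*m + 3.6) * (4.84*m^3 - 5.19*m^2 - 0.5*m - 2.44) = -7.018*m^5 + 8.0579*m^4 + 17.5781*m^3 - 15.201*m^2 - 2.0684*m - 8.784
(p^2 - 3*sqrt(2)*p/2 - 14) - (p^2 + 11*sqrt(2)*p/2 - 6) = -7*sqrt(2)*p - 8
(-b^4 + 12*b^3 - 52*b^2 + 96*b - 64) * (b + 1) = -b^5 + 11*b^4 - 40*b^3 + 44*b^2 + 32*b - 64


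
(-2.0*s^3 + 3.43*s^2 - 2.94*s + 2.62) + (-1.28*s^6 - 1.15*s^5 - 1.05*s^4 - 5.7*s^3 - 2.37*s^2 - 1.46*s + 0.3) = -1.28*s^6 - 1.15*s^5 - 1.05*s^4 - 7.7*s^3 + 1.06*s^2 - 4.4*s + 2.92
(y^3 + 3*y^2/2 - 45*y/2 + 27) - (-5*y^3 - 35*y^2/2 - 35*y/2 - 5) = 6*y^3 + 19*y^2 - 5*y + 32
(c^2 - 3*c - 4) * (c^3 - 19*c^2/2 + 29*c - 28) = c^5 - 25*c^4/2 + 107*c^3/2 - 77*c^2 - 32*c + 112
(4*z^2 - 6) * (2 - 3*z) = -12*z^3 + 8*z^2 + 18*z - 12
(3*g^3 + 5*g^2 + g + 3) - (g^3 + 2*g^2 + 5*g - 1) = 2*g^3 + 3*g^2 - 4*g + 4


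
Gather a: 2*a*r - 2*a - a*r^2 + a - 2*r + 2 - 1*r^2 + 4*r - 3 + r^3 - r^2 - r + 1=a*(-r^2 + 2*r - 1) + r^3 - 2*r^2 + r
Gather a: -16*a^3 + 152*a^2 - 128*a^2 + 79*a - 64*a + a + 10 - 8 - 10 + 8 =-16*a^3 + 24*a^2 + 16*a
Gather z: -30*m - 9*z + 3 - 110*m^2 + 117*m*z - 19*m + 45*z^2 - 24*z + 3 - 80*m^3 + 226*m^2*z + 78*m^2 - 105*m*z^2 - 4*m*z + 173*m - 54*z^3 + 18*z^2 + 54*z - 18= -80*m^3 - 32*m^2 + 124*m - 54*z^3 + z^2*(63 - 105*m) + z*(226*m^2 + 113*m + 21) - 12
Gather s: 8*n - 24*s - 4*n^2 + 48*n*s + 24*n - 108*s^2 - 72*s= -4*n^2 + 32*n - 108*s^2 + s*(48*n - 96)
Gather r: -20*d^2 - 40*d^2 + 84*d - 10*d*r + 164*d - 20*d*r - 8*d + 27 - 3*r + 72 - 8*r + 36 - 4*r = -60*d^2 + 240*d + r*(-30*d - 15) + 135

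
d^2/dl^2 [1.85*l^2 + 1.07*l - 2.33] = 3.70000000000000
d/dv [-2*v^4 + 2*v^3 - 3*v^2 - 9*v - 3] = -8*v^3 + 6*v^2 - 6*v - 9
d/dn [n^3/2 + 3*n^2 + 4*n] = 3*n^2/2 + 6*n + 4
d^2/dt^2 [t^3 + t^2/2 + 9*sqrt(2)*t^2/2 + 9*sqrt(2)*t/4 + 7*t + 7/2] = 6*t + 1 + 9*sqrt(2)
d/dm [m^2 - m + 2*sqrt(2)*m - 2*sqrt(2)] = 2*m - 1 + 2*sqrt(2)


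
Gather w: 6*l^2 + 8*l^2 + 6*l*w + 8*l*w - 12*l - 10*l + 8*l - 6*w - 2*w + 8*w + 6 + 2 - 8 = 14*l^2 + 14*l*w - 14*l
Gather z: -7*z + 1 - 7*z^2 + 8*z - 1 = -7*z^2 + z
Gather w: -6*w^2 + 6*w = -6*w^2 + 6*w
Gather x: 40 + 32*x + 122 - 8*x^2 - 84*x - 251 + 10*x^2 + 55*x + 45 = 2*x^2 + 3*x - 44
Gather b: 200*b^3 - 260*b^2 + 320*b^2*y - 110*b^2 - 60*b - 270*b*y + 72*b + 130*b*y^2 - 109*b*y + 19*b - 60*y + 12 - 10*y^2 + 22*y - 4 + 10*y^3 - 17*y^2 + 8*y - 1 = 200*b^3 + b^2*(320*y - 370) + b*(130*y^2 - 379*y + 31) + 10*y^3 - 27*y^2 - 30*y + 7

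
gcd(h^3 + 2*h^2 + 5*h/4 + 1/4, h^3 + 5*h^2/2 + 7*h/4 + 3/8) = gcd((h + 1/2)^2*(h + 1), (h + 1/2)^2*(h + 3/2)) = h^2 + h + 1/4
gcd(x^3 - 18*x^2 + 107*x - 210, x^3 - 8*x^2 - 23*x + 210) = x^2 - 13*x + 42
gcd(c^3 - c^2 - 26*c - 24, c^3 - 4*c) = 1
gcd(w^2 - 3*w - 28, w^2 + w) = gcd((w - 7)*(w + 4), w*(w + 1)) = 1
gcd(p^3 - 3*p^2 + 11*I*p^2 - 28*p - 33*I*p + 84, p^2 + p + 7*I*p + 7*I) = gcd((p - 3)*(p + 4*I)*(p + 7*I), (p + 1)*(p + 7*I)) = p + 7*I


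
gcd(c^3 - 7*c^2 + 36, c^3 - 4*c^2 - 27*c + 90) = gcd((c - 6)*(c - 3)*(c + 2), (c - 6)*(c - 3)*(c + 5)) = c^2 - 9*c + 18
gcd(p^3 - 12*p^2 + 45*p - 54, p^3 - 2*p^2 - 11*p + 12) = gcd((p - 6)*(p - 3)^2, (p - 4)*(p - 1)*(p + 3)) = 1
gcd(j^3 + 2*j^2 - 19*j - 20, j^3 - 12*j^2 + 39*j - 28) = j - 4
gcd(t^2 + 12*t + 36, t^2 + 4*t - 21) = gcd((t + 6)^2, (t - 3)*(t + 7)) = 1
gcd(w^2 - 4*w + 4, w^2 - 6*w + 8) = w - 2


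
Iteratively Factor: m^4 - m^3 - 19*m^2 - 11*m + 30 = (m - 5)*(m^3 + 4*m^2 + m - 6) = (m - 5)*(m + 3)*(m^2 + m - 2) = (m - 5)*(m + 2)*(m + 3)*(m - 1)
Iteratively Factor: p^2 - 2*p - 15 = (p - 5)*(p + 3)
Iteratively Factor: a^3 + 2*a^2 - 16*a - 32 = (a + 2)*(a^2 - 16) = (a + 2)*(a + 4)*(a - 4)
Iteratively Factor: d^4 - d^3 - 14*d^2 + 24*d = (d - 2)*(d^3 + d^2 - 12*d) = (d - 2)*(d + 4)*(d^2 - 3*d) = (d - 3)*(d - 2)*(d + 4)*(d)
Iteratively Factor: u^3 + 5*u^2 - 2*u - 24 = (u + 3)*(u^2 + 2*u - 8) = (u - 2)*(u + 3)*(u + 4)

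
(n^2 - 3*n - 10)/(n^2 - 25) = (n + 2)/(n + 5)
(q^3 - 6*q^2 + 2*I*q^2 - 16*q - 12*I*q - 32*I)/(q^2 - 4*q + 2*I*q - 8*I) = (q^2 - 6*q - 16)/(q - 4)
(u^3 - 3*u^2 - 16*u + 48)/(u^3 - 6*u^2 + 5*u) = (u^3 - 3*u^2 - 16*u + 48)/(u*(u^2 - 6*u + 5))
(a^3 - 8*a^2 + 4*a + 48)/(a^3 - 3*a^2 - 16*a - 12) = (a - 4)/(a + 1)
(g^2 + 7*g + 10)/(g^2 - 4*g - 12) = (g + 5)/(g - 6)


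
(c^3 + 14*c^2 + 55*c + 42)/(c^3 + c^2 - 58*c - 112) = (c^2 + 7*c + 6)/(c^2 - 6*c - 16)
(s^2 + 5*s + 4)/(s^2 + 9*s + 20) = (s + 1)/(s + 5)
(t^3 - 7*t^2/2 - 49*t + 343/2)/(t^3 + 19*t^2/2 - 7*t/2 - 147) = (t - 7)/(t + 6)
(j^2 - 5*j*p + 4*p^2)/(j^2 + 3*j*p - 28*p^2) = (j - p)/(j + 7*p)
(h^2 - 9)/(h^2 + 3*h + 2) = (h^2 - 9)/(h^2 + 3*h + 2)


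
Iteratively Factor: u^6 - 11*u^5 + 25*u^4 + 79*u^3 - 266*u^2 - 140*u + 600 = (u - 5)*(u^5 - 6*u^4 - 5*u^3 + 54*u^2 + 4*u - 120) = (u - 5)*(u - 2)*(u^4 - 4*u^3 - 13*u^2 + 28*u + 60) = (u - 5)^2*(u - 2)*(u^3 + u^2 - 8*u - 12) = (u - 5)^2*(u - 2)*(u + 2)*(u^2 - u - 6) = (u - 5)^2*(u - 2)*(u + 2)^2*(u - 3)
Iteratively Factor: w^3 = (w)*(w^2) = w^2*(w)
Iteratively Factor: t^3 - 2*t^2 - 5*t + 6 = (t - 1)*(t^2 - t - 6) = (t - 1)*(t + 2)*(t - 3)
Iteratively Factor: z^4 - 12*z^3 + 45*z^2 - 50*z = (z - 2)*(z^3 - 10*z^2 + 25*z) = (z - 5)*(z - 2)*(z^2 - 5*z) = z*(z - 5)*(z - 2)*(z - 5)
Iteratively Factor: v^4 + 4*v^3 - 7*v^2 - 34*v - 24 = (v - 3)*(v^3 + 7*v^2 + 14*v + 8) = (v - 3)*(v + 1)*(v^2 + 6*v + 8) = (v - 3)*(v + 1)*(v + 2)*(v + 4)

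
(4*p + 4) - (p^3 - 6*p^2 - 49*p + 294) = -p^3 + 6*p^2 + 53*p - 290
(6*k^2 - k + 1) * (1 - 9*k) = -54*k^3 + 15*k^2 - 10*k + 1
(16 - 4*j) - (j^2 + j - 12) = -j^2 - 5*j + 28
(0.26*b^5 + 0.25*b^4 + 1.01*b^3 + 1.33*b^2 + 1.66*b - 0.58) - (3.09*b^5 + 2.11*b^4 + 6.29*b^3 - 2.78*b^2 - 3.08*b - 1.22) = -2.83*b^5 - 1.86*b^4 - 5.28*b^3 + 4.11*b^2 + 4.74*b + 0.64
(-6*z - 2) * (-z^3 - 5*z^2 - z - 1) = 6*z^4 + 32*z^3 + 16*z^2 + 8*z + 2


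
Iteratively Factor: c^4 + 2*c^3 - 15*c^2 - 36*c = (c - 4)*(c^3 + 6*c^2 + 9*c) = c*(c - 4)*(c^2 + 6*c + 9) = c*(c - 4)*(c + 3)*(c + 3)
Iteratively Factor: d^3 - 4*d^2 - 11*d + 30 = (d + 3)*(d^2 - 7*d + 10) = (d - 2)*(d + 3)*(d - 5)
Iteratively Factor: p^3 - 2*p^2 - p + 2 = (p - 1)*(p^2 - p - 2) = (p - 1)*(p + 1)*(p - 2)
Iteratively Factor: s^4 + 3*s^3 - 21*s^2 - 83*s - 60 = (s + 3)*(s^3 - 21*s - 20) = (s + 1)*(s + 3)*(s^2 - s - 20) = (s + 1)*(s + 3)*(s + 4)*(s - 5)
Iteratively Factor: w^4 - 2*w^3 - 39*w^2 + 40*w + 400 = (w + 4)*(w^3 - 6*w^2 - 15*w + 100) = (w + 4)^2*(w^2 - 10*w + 25) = (w - 5)*(w + 4)^2*(w - 5)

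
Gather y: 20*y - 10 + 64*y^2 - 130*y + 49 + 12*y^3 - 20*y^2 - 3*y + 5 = 12*y^3 + 44*y^2 - 113*y + 44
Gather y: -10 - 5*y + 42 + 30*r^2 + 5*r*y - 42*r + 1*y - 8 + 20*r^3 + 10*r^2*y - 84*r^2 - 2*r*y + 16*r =20*r^3 - 54*r^2 - 26*r + y*(10*r^2 + 3*r - 4) + 24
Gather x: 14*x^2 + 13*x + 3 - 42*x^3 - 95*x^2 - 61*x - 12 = -42*x^3 - 81*x^2 - 48*x - 9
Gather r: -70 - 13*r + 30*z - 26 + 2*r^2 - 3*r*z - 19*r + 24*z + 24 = 2*r^2 + r*(-3*z - 32) + 54*z - 72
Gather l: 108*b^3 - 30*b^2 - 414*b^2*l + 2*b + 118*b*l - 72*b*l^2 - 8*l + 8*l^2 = 108*b^3 - 30*b^2 + 2*b + l^2*(8 - 72*b) + l*(-414*b^2 + 118*b - 8)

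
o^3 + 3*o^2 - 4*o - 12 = (o - 2)*(o + 2)*(o + 3)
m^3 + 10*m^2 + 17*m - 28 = (m - 1)*(m + 4)*(m + 7)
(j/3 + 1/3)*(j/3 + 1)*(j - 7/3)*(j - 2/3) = j^4/9 + j^3/9 - 67*j^2/81 - 25*j/81 + 14/27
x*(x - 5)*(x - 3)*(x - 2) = x^4 - 10*x^3 + 31*x^2 - 30*x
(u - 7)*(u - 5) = u^2 - 12*u + 35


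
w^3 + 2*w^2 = w^2*(w + 2)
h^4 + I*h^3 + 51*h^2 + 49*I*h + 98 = (h - 7*I)*(h - I)*(h + 2*I)*(h + 7*I)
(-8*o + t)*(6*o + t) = -48*o^2 - 2*o*t + t^2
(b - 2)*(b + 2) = b^2 - 4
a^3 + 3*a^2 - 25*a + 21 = (a - 3)*(a - 1)*(a + 7)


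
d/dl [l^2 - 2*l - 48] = 2*l - 2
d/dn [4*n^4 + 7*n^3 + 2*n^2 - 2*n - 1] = 16*n^3 + 21*n^2 + 4*n - 2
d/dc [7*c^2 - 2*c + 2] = 14*c - 2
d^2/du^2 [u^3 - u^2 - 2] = 6*u - 2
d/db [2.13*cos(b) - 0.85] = -2.13*sin(b)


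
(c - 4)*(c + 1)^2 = c^3 - 2*c^2 - 7*c - 4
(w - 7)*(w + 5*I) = w^2 - 7*w + 5*I*w - 35*I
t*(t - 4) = t^2 - 4*t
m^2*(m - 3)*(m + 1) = m^4 - 2*m^3 - 3*m^2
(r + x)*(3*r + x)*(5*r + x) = 15*r^3 + 23*r^2*x + 9*r*x^2 + x^3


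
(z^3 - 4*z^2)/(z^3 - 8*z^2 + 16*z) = z/(z - 4)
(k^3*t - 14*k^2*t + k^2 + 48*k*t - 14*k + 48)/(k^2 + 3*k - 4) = (k^3*t - 14*k^2*t + k^2 + 48*k*t - 14*k + 48)/(k^2 + 3*k - 4)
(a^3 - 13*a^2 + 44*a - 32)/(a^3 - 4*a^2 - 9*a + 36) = (a^2 - 9*a + 8)/(a^2 - 9)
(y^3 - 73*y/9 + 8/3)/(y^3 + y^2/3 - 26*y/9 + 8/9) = (3*y^2 + y - 24)/(3*y^2 + 2*y - 8)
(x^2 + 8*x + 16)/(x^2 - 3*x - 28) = (x + 4)/(x - 7)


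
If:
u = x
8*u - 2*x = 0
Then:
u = 0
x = 0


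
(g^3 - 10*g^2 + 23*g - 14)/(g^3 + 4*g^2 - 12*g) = (g^2 - 8*g + 7)/(g*(g + 6))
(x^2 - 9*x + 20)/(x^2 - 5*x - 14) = (-x^2 + 9*x - 20)/(-x^2 + 5*x + 14)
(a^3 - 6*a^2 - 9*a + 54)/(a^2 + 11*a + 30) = (a^3 - 6*a^2 - 9*a + 54)/(a^2 + 11*a + 30)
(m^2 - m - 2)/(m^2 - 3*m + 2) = (m + 1)/(m - 1)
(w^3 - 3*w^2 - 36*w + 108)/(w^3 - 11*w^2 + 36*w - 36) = (w + 6)/(w - 2)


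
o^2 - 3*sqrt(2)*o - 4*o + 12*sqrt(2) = (o - 4)*(o - 3*sqrt(2))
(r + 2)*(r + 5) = r^2 + 7*r + 10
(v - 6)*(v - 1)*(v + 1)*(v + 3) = v^4 - 3*v^3 - 19*v^2 + 3*v + 18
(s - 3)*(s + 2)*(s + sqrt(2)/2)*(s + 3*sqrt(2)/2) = s^4 - s^3 + 2*sqrt(2)*s^3 - 9*s^2/2 - 2*sqrt(2)*s^2 - 12*sqrt(2)*s - 3*s/2 - 9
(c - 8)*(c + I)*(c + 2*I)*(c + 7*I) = c^4 - 8*c^3 + 10*I*c^3 - 23*c^2 - 80*I*c^2 + 184*c - 14*I*c + 112*I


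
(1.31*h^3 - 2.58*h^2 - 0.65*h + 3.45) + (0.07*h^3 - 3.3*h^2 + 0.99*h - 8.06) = 1.38*h^3 - 5.88*h^2 + 0.34*h - 4.61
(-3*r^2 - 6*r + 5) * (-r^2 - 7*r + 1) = 3*r^4 + 27*r^3 + 34*r^2 - 41*r + 5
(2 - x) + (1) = 3 - x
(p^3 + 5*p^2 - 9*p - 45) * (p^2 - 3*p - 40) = p^5 + 2*p^4 - 64*p^3 - 218*p^2 + 495*p + 1800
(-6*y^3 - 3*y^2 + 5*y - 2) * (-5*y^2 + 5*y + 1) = 30*y^5 - 15*y^4 - 46*y^3 + 32*y^2 - 5*y - 2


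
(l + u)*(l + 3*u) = l^2 + 4*l*u + 3*u^2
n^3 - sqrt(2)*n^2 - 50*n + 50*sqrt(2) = (n - 5*sqrt(2))*(n - sqrt(2))*(n + 5*sqrt(2))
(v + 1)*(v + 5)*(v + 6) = v^3 + 12*v^2 + 41*v + 30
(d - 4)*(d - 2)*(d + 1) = d^3 - 5*d^2 + 2*d + 8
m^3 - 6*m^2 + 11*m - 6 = (m - 3)*(m - 2)*(m - 1)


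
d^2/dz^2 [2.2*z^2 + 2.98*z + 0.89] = 4.40000000000000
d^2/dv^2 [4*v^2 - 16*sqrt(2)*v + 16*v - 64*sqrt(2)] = 8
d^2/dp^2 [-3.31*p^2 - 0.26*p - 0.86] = -6.62000000000000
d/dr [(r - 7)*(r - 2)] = 2*r - 9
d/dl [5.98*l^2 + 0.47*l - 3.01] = 11.96*l + 0.47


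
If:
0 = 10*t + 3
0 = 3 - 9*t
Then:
No Solution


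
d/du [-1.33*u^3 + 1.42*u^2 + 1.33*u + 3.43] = -3.99*u^2 + 2.84*u + 1.33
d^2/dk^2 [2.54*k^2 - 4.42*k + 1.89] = 5.08000000000000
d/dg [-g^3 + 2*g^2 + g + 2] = -3*g^2 + 4*g + 1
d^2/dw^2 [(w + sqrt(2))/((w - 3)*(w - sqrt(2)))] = 2*(-(w - 3)^2*(w - sqrt(2)) + (w - 3)^2*(w + sqrt(2)) - (w - 3)*(w - sqrt(2))^2 + (w - 3)*(w - sqrt(2))*(w + sqrt(2)) + (w - sqrt(2))^2*(w + sqrt(2)))/((w - 3)^3*(w - sqrt(2))^3)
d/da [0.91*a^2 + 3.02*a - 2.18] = 1.82*a + 3.02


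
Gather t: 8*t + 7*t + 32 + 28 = 15*t + 60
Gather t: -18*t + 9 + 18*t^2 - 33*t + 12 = 18*t^2 - 51*t + 21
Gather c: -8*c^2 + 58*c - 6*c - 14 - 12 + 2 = -8*c^2 + 52*c - 24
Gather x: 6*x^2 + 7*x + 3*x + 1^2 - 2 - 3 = 6*x^2 + 10*x - 4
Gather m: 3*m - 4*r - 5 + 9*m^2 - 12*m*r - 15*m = 9*m^2 + m*(-12*r - 12) - 4*r - 5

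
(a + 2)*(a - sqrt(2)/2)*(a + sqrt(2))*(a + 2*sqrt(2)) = a^4 + 2*a^3 + 5*sqrt(2)*a^3/2 + a^2 + 5*sqrt(2)*a^2 - 2*sqrt(2)*a + 2*a - 4*sqrt(2)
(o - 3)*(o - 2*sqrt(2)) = o^2 - 3*o - 2*sqrt(2)*o + 6*sqrt(2)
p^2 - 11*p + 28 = (p - 7)*(p - 4)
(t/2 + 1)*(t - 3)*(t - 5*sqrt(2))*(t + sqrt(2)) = t^4/2 - 2*sqrt(2)*t^3 - t^3/2 - 8*t^2 + 2*sqrt(2)*t^2 + 5*t + 12*sqrt(2)*t + 30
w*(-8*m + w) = -8*m*w + w^2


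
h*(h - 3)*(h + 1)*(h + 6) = h^4 + 4*h^3 - 15*h^2 - 18*h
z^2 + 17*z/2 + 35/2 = (z + 7/2)*(z + 5)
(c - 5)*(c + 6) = c^2 + c - 30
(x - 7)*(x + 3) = x^2 - 4*x - 21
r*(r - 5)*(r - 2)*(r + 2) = r^4 - 5*r^3 - 4*r^2 + 20*r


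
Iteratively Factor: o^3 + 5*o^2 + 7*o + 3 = (o + 3)*(o^2 + 2*o + 1) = (o + 1)*(o + 3)*(o + 1)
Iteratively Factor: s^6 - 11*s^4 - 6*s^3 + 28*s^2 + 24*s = (s + 2)*(s^5 - 2*s^4 - 7*s^3 + 8*s^2 + 12*s) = (s - 2)*(s + 2)*(s^4 - 7*s^2 - 6*s) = (s - 2)*(s + 1)*(s + 2)*(s^3 - s^2 - 6*s) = (s - 2)*(s + 1)*(s + 2)^2*(s^2 - 3*s) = (s - 3)*(s - 2)*(s + 1)*(s + 2)^2*(s)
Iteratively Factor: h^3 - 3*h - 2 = (h + 1)*(h^2 - h - 2) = (h + 1)^2*(h - 2)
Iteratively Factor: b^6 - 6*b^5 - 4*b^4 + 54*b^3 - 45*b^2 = (b - 1)*(b^5 - 5*b^4 - 9*b^3 + 45*b^2) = b*(b - 1)*(b^4 - 5*b^3 - 9*b^2 + 45*b) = b*(b - 5)*(b - 1)*(b^3 - 9*b) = b*(b - 5)*(b - 3)*(b - 1)*(b^2 + 3*b) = b*(b - 5)*(b - 3)*(b - 1)*(b + 3)*(b)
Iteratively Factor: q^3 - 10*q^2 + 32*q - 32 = (q - 4)*(q^2 - 6*q + 8) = (q - 4)^2*(q - 2)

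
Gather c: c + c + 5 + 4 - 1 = 2*c + 8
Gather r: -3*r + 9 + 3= 12 - 3*r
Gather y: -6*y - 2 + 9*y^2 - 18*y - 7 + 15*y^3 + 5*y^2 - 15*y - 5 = 15*y^3 + 14*y^2 - 39*y - 14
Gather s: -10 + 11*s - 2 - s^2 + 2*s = -s^2 + 13*s - 12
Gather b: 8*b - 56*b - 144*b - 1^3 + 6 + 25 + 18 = 48 - 192*b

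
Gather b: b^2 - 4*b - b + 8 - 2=b^2 - 5*b + 6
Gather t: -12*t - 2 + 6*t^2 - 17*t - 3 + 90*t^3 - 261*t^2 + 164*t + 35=90*t^3 - 255*t^2 + 135*t + 30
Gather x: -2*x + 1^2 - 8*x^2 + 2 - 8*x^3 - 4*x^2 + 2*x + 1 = -8*x^3 - 12*x^2 + 4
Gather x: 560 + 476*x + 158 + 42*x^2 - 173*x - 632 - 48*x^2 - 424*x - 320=-6*x^2 - 121*x - 234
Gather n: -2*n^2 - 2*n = -2*n^2 - 2*n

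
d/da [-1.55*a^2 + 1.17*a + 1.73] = 1.17 - 3.1*a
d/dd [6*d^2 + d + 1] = 12*d + 1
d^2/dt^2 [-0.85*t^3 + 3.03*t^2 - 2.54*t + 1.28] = 6.06 - 5.1*t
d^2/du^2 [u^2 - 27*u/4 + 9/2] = 2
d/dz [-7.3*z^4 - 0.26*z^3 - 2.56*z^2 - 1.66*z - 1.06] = -29.2*z^3 - 0.78*z^2 - 5.12*z - 1.66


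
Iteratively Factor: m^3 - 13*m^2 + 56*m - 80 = (m - 4)*(m^2 - 9*m + 20) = (m - 4)^2*(m - 5)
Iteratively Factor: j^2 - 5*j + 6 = (j - 2)*(j - 3)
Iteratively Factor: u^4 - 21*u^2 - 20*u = (u - 5)*(u^3 + 5*u^2 + 4*u) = u*(u - 5)*(u^2 + 5*u + 4) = u*(u - 5)*(u + 4)*(u + 1)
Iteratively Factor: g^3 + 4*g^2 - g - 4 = (g + 1)*(g^2 + 3*g - 4) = (g - 1)*(g + 1)*(g + 4)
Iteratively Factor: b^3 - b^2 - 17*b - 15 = (b + 1)*(b^2 - 2*b - 15) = (b - 5)*(b + 1)*(b + 3)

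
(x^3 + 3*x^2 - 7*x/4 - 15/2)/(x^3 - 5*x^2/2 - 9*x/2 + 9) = (x + 5/2)/(x - 3)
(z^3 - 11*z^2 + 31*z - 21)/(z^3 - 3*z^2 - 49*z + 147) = (z - 1)/(z + 7)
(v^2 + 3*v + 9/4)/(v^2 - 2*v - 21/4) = (2*v + 3)/(2*v - 7)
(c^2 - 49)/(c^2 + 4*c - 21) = (c - 7)/(c - 3)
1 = 1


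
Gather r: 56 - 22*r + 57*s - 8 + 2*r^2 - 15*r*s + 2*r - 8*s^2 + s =2*r^2 + r*(-15*s - 20) - 8*s^2 + 58*s + 48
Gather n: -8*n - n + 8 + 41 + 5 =54 - 9*n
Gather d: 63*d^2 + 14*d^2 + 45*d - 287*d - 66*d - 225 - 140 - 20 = 77*d^2 - 308*d - 385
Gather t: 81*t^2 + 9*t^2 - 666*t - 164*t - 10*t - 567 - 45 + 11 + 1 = 90*t^2 - 840*t - 600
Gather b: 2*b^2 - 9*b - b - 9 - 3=2*b^2 - 10*b - 12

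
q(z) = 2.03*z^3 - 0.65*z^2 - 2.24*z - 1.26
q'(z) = 6.09*z^2 - 1.3*z - 2.24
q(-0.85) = -1.07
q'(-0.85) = 3.27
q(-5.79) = -404.11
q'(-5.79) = 209.45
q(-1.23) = -3.27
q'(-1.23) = 8.57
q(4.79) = 196.20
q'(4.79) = 131.26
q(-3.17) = -65.36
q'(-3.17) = 63.08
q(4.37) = 145.95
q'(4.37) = 108.38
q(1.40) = -0.10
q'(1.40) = 7.88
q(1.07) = -1.91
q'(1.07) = 3.34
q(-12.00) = -3575.82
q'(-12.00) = 890.32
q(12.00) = 3386.10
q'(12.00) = 859.12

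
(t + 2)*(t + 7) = t^2 + 9*t + 14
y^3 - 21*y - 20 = (y - 5)*(y + 1)*(y + 4)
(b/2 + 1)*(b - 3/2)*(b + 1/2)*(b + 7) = b^4/2 + 4*b^3 + 17*b^2/8 - 83*b/8 - 21/4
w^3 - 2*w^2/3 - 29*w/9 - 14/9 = (w - 7/3)*(w + 2/3)*(w + 1)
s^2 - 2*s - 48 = (s - 8)*(s + 6)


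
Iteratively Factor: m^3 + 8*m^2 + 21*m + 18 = (m + 2)*(m^2 + 6*m + 9) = (m + 2)*(m + 3)*(m + 3)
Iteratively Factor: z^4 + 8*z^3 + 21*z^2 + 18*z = (z)*(z^3 + 8*z^2 + 21*z + 18) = z*(z + 2)*(z^2 + 6*z + 9) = z*(z + 2)*(z + 3)*(z + 3)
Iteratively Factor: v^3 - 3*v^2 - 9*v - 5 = (v + 1)*(v^2 - 4*v - 5) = (v + 1)^2*(v - 5)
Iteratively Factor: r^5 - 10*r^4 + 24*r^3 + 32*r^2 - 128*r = (r)*(r^4 - 10*r^3 + 24*r^2 + 32*r - 128) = r*(r - 4)*(r^3 - 6*r^2 + 32) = r*(r - 4)^2*(r^2 - 2*r - 8) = r*(r - 4)^3*(r + 2)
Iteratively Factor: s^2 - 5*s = (s)*(s - 5)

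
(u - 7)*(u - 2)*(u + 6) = u^3 - 3*u^2 - 40*u + 84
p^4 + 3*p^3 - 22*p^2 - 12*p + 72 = (p - 3)*(p - 2)*(p + 2)*(p + 6)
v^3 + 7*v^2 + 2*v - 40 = (v - 2)*(v + 4)*(v + 5)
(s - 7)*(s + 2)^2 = s^3 - 3*s^2 - 24*s - 28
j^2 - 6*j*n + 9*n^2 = (j - 3*n)^2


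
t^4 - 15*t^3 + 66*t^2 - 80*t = t*(t - 8)*(t - 5)*(t - 2)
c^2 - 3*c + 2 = (c - 2)*(c - 1)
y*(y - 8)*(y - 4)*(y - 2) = y^4 - 14*y^3 + 56*y^2 - 64*y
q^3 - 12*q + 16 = (q - 2)^2*(q + 4)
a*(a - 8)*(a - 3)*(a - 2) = a^4 - 13*a^3 + 46*a^2 - 48*a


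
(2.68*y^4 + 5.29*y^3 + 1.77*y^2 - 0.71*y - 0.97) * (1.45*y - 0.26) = 3.886*y^5 + 6.9737*y^4 + 1.1911*y^3 - 1.4897*y^2 - 1.2219*y + 0.2522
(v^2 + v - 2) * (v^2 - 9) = v^4 + v^3 - 11*v^2 - 9*v + 18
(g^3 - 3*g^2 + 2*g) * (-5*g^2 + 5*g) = -5*g^5 + 20*g^4 - 25*g^3 + 10*g^2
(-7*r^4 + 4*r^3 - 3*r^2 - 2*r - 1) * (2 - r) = 7*r^5 - 18*r^4 + 11*r^3 - 4*r^2 - 3*r - 2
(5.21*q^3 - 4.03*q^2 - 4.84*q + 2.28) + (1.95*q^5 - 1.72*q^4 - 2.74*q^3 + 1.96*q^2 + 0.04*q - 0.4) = 1.95*q^5 - 1.72*q^4 + 2.47*q^3 - 2.07*q^2 - 4.8*q + 1.88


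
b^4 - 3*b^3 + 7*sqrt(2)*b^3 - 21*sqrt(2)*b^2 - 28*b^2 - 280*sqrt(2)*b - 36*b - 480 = (b - 8)*(b + 5)*(b + sqrt(2))*(b + 6*sqrt(2))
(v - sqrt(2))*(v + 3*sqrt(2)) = v^2 + 2*sqrt(2)*v - 6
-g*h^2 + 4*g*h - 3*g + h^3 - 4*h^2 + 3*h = (-g + h)*(h - 3)*(h - 1)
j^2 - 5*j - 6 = (j - 6)*(j + 1)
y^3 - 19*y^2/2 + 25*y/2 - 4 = (y - 8)*(y - 1)*(y - 1/2)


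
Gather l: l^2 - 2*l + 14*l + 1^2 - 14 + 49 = l^2 + 12*l + 36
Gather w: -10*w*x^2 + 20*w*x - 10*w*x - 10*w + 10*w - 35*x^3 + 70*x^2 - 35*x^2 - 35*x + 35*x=w*(-10*x^2 + 10*x) - 35*x^3 + 35*x^2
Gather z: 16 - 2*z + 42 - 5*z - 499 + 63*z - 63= 56*z - 504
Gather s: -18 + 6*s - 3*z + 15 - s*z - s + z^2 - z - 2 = s*(5 - z) + z^2 - 4*z - 5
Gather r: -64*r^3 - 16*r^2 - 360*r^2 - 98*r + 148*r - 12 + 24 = -64*r^3 - 376*r^2 + 50*r + 12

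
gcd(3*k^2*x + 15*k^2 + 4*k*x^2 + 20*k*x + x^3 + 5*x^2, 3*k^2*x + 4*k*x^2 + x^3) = 3*k^2 + 4*k*x + x^2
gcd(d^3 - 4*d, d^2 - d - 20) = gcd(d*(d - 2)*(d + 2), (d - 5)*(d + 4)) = 1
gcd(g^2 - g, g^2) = g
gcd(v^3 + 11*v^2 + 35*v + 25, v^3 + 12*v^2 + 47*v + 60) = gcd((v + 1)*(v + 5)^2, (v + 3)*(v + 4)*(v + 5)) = v + 5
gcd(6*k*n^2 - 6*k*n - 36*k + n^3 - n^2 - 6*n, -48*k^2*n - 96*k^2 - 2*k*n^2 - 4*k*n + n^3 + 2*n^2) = 6*k*n + 12*k + n^2 + 2*n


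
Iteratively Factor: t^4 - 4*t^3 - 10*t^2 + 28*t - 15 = (t - 5)*(t^3 + t^2 - 5*t + 3) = (t - 5)*(t - 1)*(t^2 + 2*t - 3) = (t - 5)*(t - 1)*(t + 3)*(t - 1)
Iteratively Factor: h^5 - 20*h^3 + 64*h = (h - 2)*(h^4 + 2*h^3 - 16*h^2 - 32*h) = (h - 2)*(h + 2)*(h^3 - 16*h) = (h - 4)*(h - 2)*(h + 2)*(h^2 + 4*h) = h*(h - 4)*(h - 2)*(h + 2)*(h + 4)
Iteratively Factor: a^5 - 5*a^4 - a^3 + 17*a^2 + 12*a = (a - 4)*(a^4 - a^3 - 5*a^2 - 3*a) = (a - 4)*(a + 1)*(a^3 - 2*a^2 - 3*a) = (a - 4)*(a + 1)^2*(a^2 - 3*a) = a*(a - 4)*(a + 1)^2*(a - 3)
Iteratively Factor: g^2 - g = (g - 1)*(g)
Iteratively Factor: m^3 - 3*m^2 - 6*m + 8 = (m - 1)*(m^2 - 2*m - 8) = (m - 1)*(m + 2)*(m - 4)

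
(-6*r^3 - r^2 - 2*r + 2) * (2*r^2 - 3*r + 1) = -12*r^5 + 16*r^4 - 7*r^3 + 9*r^2 - 8*r + 2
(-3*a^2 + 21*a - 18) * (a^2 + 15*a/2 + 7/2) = -3*a^4 - 3*a^3/2 + 129*a^2 - 123*a/2 - 63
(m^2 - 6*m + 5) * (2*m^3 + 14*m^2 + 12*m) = 2*m^5 + 2*m^4 - 62*m^3 - 2*m^2 + 60*m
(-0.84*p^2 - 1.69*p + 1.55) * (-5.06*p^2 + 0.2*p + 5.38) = 4.2504*p^4 + 8.3834*p^3 - 12.7002*p^2 - 8.7822*p + 8.339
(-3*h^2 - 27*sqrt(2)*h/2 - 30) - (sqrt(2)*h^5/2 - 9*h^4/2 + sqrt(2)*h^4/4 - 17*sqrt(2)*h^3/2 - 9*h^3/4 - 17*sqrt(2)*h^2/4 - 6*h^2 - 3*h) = -sqrt(2)*h^5/2 - sqrt(2)*h^4/4 + 9*h^4/2 + 9*h^3/4 + 17*sqrt(2)*h^3/2 + 3*h^2 + 17*sqrt(2)*h^2/4 - 27*sqrt(2)*h/2 + 3*h - 30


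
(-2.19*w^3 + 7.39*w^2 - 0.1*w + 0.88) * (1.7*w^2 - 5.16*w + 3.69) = -3.723*w^5 + 23.8634*w^4 - 46.3835*w^3 + 29.2811*w^2 - 4.9098*w + 3.2472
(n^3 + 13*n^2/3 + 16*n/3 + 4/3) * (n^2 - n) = n^5 + 10*n^4/3 + n^3 - 4*n^2 - 4*n/3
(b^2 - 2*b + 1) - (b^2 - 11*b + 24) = 9*b - 23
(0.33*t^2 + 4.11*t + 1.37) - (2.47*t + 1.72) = 0.33*t^2 + 1.64*t - 0.35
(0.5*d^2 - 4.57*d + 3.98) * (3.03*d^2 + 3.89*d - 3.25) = 1.515*d^4 - 11.9021*d^3 - 7.3429*d^2 + 30.3347*d - 12.935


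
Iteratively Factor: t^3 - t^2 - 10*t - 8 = (t + 1)*(t^2 - 2*t - 8) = (t + 1)*(t + 2)*(t - 4)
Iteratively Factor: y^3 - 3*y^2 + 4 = (y + 1)*(y^2 - 4*y + 4) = (y - 2)*(y + 1)*(y - 2)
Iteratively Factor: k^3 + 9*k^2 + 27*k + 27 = (k + 3)*(k^2 + 6*k + 9) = (k + 3)^2*(k + 3)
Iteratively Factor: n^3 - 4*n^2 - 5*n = (n)*(n^2 - 4*n - 5) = n*(n + 1)*(n - 5)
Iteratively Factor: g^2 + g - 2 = (g - 1)*(g + 2)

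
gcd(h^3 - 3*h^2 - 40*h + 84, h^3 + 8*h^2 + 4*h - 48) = h^2 + 4*h - 12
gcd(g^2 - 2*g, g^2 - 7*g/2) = g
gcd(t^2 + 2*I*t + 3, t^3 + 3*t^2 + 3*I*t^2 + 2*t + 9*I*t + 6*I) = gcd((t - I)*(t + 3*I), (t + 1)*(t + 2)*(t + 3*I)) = t + 3*I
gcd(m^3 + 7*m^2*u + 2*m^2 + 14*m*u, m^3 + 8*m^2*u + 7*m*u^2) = m^2 + 7*m*u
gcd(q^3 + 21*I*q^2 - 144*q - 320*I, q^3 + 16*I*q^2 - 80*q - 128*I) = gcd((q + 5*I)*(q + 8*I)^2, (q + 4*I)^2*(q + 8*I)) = q + 8*I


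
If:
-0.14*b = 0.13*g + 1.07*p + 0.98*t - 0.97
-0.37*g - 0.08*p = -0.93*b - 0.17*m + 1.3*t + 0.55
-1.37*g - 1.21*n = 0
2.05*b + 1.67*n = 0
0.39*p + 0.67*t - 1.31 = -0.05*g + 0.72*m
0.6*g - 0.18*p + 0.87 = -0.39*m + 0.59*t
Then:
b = -0.68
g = -0.74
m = -1.74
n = 0.84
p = 2.05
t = -1.05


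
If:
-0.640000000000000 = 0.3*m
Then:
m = -2.13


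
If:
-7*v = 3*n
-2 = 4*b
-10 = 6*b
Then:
No Solution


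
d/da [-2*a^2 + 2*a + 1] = 2 - 4*a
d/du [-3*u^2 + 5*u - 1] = 5 - 6*u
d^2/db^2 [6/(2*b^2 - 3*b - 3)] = 12*(4*b^2 - 6*b - (4*b - 3)^2 - 6)/(-2*b^2 + 3*b + 3)^3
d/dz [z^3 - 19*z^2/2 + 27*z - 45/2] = 3*z^2 - 19*z + 27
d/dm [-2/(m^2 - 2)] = 4*m/(m^2 - 2)^2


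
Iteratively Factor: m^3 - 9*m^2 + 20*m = (m - 5)*(m^2 - 4*m) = (m - 5)*(m - 4)*(m)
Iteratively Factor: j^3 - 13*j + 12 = (j - 3)*(j^2 + 3*j - 4) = (j - 3)*(j - 1)*(j + 4)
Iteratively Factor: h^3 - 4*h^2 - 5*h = (h)*(h^2 - 4*h - 5) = h*(h + 1)*(h - 5)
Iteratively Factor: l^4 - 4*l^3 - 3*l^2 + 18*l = (l + 2)*(l^3 - 6*l^2 + 9*l) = (l - 3)*(l + 2)*(l^2 - 3*l) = (l - 3)^2*(l + 2)*(l)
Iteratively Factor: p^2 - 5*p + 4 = (p - 4)*(p - 1)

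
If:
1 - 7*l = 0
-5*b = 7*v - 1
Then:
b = 1/5 - 7*v/5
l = 1/7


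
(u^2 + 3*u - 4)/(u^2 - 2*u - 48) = (-u^2 - 3*u + 4)/(-u^2 + 2*u + 48)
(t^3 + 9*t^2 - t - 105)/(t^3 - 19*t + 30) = (t + 7)/(t - 2)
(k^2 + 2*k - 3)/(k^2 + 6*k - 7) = (k + 3)/(k + 7)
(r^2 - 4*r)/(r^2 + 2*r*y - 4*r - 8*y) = r/(r + 2*y)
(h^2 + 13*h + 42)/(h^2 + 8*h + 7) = (h + 6)/(h + 1)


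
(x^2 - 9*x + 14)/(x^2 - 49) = (x - 2)/(x + 7)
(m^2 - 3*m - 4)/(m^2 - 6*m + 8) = (m + 1)/(m - 2)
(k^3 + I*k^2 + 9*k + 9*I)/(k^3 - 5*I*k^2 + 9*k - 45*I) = (k + I)/(k - 5*I)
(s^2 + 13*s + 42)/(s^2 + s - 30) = (s + 7)/(s - 5)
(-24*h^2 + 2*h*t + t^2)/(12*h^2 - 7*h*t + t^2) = (6*h + t)/(-3*h + t)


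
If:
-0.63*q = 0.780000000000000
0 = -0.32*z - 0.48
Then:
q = -1.24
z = -1.50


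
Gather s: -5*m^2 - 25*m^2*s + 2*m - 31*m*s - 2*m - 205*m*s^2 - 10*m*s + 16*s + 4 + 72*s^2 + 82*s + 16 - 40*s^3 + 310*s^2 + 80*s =-5*m^2 - 40*s^3 + s^2*(382 - 205*m) + s*(-25*m^2 - 41*m + 178) + 20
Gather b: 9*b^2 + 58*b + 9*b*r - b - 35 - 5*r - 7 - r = 9*b^2 + b*(9*r + 57) - 6*r - 42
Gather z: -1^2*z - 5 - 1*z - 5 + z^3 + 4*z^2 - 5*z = z^3 + 4*z^2 - 7*z - 10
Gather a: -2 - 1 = -3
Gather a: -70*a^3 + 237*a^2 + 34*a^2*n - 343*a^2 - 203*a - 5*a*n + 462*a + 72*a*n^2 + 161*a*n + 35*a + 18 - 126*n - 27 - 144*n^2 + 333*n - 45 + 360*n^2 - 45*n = -70*a^3 + a^2*(34*n - 106) + a*(72*n^2 + 156*n + 294) + 216*n^2 + 162*n - 54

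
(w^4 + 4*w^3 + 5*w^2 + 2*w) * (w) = w^5 + 4*w^4 + 5*w^3 + 2*w^2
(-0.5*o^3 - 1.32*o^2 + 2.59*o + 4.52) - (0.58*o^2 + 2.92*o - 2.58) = -0.5*o^3 - 1.9*o^2 - 0.33*o + 7.1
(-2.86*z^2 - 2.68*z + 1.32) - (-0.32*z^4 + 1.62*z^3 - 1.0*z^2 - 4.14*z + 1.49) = 0.32*z^4 - 1.62*z^3 - 1.86*z^2 + 1.46*z - 0.17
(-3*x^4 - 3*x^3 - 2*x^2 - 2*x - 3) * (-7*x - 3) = 21*x^5 + 30*x^4 + 23*x^3 + 20*x^2 + 27*x + 9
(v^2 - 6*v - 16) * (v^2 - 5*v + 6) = v^4 - 11*v^3 + 20*v^2 + 44*v - 96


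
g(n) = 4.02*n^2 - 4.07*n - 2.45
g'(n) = 8.04*n - 4.07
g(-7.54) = 256.78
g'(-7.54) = -64.69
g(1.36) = -0.55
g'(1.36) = 6.86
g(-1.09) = 6.76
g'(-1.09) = -12.83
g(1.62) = 1.51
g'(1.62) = 8.95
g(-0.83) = 3.70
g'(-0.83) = -10.74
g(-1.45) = 11.90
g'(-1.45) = -15.73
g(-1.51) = 12.86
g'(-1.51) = -16.21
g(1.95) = 4.90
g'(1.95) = 11.61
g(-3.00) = 45.94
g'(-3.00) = -28.19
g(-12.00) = 625.27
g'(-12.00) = -100.55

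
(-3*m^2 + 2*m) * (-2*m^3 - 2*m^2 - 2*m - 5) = 6*m^5 + 2*m^4 + 2*m^3 + 11*m^2 - 10*m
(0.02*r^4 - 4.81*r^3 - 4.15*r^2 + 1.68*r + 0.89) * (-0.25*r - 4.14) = -0.005*r^5 + 1.1197*r^4 + 20.9509*r^3 + 16.761*r^2 - 7.1777*r - 3.6846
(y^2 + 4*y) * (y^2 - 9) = y^4 + 4*y^3 - 9*y^2 - 36*y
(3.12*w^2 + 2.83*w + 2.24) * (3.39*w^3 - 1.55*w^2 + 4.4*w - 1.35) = 10.5768*w^5 + 4.7577*w^4 + 16.9351*w^3 + 4.768*w^2 + 6.0355*w - 3.024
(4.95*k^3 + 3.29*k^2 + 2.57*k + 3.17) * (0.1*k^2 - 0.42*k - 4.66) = 0.495*k^5 - 1.75*k^4 - 24.1918*k^3 - 16.0938*k^2 - 13.3076*k - 14.7722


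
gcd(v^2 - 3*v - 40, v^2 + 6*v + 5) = v + 5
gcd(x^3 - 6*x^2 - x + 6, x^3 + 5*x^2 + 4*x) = x + 1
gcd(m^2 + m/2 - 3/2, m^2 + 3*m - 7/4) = 1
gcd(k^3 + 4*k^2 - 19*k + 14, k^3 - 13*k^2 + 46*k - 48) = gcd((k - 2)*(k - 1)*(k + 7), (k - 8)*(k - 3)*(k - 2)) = k - 2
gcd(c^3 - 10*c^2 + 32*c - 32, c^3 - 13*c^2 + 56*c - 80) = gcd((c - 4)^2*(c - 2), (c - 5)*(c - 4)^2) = c^2 - 8*c + 16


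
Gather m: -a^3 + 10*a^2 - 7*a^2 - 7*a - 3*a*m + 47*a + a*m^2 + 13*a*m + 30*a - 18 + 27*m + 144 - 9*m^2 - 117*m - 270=-a^3 + 3*a^2 + 70*a + m^2*(a - 9) + m*(10*a - 90) - 144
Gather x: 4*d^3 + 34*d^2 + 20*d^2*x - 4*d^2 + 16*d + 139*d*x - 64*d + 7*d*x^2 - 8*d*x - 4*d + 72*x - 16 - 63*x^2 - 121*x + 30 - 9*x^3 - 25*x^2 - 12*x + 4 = 4*d^3 + 30*d^2 - 52*d - 9*x^3 + x^2*(7*d - 88) + x*(20*d^2 + 131*d - 61) + 18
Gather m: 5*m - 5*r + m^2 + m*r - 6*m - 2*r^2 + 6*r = m^2 + m*(r - 1) - 2*r^2 + r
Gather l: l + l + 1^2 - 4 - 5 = 2*l - 8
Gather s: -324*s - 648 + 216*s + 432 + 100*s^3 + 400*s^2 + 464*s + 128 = 100*s^3 + 400*s^2 + 356*s - 88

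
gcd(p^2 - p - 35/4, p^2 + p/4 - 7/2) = 1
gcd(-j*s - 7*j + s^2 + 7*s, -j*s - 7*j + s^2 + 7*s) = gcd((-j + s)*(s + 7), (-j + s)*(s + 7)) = -j*s - 7*j + s^2 + 7*s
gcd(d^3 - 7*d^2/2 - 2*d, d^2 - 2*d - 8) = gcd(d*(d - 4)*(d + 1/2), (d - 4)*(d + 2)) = d - 4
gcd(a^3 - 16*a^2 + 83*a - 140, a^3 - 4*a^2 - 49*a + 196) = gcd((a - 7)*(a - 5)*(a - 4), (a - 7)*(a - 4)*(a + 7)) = a^2 - 11*a + 28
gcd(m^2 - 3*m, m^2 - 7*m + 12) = m - 3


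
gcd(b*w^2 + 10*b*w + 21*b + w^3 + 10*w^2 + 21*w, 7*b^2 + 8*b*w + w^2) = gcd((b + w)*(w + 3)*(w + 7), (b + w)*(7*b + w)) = b + w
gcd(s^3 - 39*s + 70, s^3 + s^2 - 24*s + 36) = s - 2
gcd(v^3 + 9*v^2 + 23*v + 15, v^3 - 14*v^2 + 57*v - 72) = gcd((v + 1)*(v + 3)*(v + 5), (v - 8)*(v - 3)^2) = 1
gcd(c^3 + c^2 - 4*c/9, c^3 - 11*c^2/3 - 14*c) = c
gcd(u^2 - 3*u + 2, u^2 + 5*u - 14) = u - 2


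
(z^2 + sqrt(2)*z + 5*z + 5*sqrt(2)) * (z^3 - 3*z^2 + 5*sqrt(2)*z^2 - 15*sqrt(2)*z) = z^5 + 2*z^4 + 6*sqrt(2)*z^4 - 5*z^3 + 12*sqrt(2)*z^3 - 90*sqrt(2)*z^2 + 20*z^2 - 150*z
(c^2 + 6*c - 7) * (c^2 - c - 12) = c^4 + 5*c^3 - 25*c^2 - 65*c + 84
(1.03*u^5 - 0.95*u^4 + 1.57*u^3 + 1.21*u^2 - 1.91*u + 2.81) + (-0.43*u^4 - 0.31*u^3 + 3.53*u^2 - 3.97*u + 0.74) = 1.03*u^5 - 1.38*u^4 + 1.26*u^3 + 4.74*u^2 - 5.88*u + 3.55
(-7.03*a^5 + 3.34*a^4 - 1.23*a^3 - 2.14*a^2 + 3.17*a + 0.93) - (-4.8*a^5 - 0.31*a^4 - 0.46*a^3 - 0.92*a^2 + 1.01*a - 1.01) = -2.23*a^5 + 3.65*a^4 - 0.77*a^3 - 1.22*a^2 + 2.16*a + 1.94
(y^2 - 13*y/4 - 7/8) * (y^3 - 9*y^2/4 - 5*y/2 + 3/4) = y^5 - 11*y^4/2 + 63*y^3/16 + 347*y^2/32 - y/4 - 21/32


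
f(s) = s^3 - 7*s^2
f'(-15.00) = 885.00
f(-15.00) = -4950.00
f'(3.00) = -15.00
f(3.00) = -36.00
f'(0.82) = -9.46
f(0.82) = -4.16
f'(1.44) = -13.94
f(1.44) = -11.53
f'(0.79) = -9.19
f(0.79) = -3.88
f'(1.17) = -12.27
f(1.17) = -7.98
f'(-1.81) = 35.17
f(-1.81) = -28.86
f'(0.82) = -9.46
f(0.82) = -4.16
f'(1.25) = -12.81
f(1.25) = -8.98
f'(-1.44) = 26.38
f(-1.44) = -17.50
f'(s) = 3*s^2 - 14*s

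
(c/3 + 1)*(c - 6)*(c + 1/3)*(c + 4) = c^4/3 + 4*c^3/9 - 89*c^2/9 - 82*c/3 - 8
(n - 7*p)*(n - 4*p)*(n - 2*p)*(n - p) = n^4 - 14*n^3*p + 63*n^2*p^2 - 106*n*p^3 + 56*p^4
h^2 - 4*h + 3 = (h - 3)*(h - 1)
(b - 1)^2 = b^2 - 2*b + 1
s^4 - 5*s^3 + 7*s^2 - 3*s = s*(s - 3)*(s - 1)^2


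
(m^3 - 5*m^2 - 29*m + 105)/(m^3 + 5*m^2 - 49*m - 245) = (m - 3)/(m + 7)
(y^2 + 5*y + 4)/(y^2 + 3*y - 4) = (y + 1)/(y - 1)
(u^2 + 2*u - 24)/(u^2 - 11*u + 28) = (u + 6)/(u - 7)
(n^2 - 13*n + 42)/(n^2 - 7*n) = (n - 6)/n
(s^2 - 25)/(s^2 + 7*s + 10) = (s - 5)/(s + 2)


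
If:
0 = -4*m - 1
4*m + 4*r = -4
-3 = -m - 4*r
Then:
No Solution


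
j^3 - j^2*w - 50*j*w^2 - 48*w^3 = (j - 8*w)*(j + w)*(j + 6*w)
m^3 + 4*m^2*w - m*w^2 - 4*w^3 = (m - w)*(m + w)*(m + 4*w)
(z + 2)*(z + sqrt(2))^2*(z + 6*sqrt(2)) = z^4 + 2*z^3 + 8*sqrt(2)*z^3 + 16*sqrt(2)*z^2 + 26*z^2 + 12*sqrt(2)*z + 52*z + 24*sqrt(2)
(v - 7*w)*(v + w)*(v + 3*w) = v^3 - 3*v^2*w - 25*v*w^2 - 21*w^3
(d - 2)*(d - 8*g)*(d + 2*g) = d^3 - 6*d^2*g - 2*d^2 - 16*d*g^2 + 12*d*g + 32*g^2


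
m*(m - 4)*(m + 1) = m^3 - 3*m^2 - 4*m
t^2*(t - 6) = t^3 - 6*t^2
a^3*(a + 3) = a^4 + 3*a^3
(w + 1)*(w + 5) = w^2 + 6*w + 5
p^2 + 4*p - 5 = (p - 1)*(p + 5)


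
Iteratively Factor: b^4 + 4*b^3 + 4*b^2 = (b + 2)*(b^3 + 2*b^2) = b*(b + 2)*(b^2 + 2*b) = b^2*(b + 2)*(b + 2)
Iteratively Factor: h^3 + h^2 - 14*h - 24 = (h + 3)*(h^2 - 2*h - 8) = (h + 2)*(h + 3)*(h - 4)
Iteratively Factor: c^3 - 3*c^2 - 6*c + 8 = (c - 1)*(c^2 - 2*c - 8) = (c - 1)*(c + 2)*(c - 4)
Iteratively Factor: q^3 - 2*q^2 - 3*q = (q - 3)*(q^2 + q) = q*(q - 3)*(q + 1)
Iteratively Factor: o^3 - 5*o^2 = (o)*(o^2 - 5*o) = o^2*(o - 5)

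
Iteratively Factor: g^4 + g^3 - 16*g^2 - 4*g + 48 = (g - 3)*(g^3 + 4*g^2 - 4*g - 16) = (g - 3)*(g + 4)*(g^2 - 4) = (g - 3)*(g + 2)*(g + 4)*(g - 2)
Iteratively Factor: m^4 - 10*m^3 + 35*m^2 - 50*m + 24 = (m - 1)*(m^3 - 9*m^2 + 26*m - 24) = (m - 2)*(m - 1)*(m^2 - 7*m + 12) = (m - 3)*(m - 2)*(m - 1)*(m - 4)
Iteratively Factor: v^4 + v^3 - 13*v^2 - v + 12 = (v - 3)*(v^3 + 4*v^2 - v - 4) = (v - 3)*(v + 4)*(v^2 - 1) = (v - 3)*(v - 1)*(v + 4)*(v + 1)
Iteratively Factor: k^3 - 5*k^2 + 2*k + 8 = (k - 4)*(k^2 - k - 2) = (k - 4)*(k - 2)*(k + 1)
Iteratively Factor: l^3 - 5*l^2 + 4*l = (l)*(l^2 - 5*l + 4) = l*(l - 4)*(l - 1)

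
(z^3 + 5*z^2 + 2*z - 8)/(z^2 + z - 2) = z + 4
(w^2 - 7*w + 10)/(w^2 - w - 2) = (w - 5)/(w + 1)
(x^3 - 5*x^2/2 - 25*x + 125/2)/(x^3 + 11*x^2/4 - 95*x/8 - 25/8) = 4*(x - 5)/(4*x + 1)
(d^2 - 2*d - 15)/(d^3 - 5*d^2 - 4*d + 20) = (d + 3)/(d^2 - 4)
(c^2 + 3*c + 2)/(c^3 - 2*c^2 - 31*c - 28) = (c + 2)/(c^2 - 3*c - 28)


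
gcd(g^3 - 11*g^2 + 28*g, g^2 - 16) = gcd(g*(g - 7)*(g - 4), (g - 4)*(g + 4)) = g - 4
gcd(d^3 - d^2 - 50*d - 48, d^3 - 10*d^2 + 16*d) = d - 8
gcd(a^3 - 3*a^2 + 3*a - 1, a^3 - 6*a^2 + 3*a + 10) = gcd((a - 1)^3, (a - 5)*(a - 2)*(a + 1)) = 1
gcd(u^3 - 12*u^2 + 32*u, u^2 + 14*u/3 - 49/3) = 1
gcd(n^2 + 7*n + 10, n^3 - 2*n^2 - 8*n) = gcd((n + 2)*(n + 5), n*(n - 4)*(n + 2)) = n + 2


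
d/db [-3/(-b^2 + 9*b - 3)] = 3*(9 - 2*b)/(b^2 - 9*b + 3)^2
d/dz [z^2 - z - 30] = 2*z - 1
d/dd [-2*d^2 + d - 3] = 1 - 4*d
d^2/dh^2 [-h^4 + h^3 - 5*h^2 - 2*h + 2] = -12*h^2 + 6*h - 10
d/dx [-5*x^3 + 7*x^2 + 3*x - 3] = -15*x^2 + 14*x + 3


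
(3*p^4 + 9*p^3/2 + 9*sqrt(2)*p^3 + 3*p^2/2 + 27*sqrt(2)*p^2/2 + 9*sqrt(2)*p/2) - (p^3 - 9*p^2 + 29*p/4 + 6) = 3*p^4 + 7*p^3/2 + 9*sqrt(2)*p^3 + 21*p^2/2 + 27*sqrt(2)*p^2/2 - 29*p/4 + 9*sqrt(2)*p/2 - 6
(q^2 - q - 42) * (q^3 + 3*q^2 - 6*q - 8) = q^5 + 2*q^4 - 51*q^3 - 128*q^2 + 260*q + 336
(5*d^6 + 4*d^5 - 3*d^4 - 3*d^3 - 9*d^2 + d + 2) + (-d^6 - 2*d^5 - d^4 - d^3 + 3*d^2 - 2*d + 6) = 4*d^6 + 2*d^5 - 4*d^4 - 4*d^3 - 6*d^2 - d + 8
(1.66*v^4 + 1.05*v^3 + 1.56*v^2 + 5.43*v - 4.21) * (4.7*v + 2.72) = 7.802*v^5 + 9.4502*v^4 + 10.188*v^3 + 29.7642*v^2 - 5.0174*v - 11.4512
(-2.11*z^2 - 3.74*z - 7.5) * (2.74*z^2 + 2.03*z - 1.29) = -5.7814*z^4 - 14.5309*z^3 - 25.4203*z^2 - 10.4004*z + 9.675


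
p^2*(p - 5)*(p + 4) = p^4 - p^3 - 20*p^2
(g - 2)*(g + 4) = g^2 + 2*g - 8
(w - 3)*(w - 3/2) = w^2 - 9*w/2 + 9/2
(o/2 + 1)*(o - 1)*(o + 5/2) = o^3/2 + 7*o^2/4 + o/4 - 5/2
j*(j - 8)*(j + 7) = j^3 - j^2 - 56*j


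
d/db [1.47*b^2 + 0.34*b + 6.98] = 2.94*b + 0.34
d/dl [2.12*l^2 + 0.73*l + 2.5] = 4.24*l + 0.73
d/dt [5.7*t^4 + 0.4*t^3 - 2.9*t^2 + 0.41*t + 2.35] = 22.8*t^3 + 1.2*t^2 - 5.8*t + 0.41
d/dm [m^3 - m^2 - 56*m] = 3*m^2 - 2*m - 56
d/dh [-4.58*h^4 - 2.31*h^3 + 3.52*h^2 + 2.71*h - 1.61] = -18.32*h^3 - 6.93*h^2 + 7.04*h + 2.71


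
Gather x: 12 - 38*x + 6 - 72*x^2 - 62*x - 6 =-72*x^2 - 100*x + 12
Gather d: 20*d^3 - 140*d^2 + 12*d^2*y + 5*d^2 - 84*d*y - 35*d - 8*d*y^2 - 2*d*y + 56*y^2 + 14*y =20*d^3 + d^2*(12*y - 135) + d*(-8*y^2 - 86*y - 35) + 56*y^2 + 14*y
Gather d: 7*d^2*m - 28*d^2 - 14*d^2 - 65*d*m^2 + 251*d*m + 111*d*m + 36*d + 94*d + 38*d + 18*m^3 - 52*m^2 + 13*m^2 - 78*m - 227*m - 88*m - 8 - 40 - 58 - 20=d^2*(7*m - 42) + d*(-65*m^2 + 362*m + 168) + 18*m^3 - 39*m^2 - 393*m - 126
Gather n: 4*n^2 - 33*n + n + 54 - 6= 4*n^2 - 32*n + 48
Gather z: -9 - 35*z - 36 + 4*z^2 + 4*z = 4*z^2 - 31*z - 45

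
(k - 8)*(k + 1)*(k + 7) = k^3 - 57*k - 56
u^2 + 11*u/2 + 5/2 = (u + 1/2)*(u + 5)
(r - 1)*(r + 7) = r^2 + 6*r - 7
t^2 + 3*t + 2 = (t + 1)*(t + 2)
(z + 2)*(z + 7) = z^2 + 9*z + 14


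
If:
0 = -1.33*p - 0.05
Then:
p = -0.04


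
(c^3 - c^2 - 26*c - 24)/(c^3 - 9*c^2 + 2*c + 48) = (c^3 - c^2 - 26*c - 24)/(c^3 - 9*c^2 + 2*c + 48)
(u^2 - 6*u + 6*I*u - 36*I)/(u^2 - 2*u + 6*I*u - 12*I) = (u - 6)/(u - 2)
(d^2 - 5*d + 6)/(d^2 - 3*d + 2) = (d - 3)/(d - 1)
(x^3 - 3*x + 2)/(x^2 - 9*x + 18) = (x^3 - 3*x + 2)/(x^2 - 9*x + 18)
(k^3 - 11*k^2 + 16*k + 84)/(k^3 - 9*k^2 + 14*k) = (k^2 - 4*k - 12)/(k*(k - 2))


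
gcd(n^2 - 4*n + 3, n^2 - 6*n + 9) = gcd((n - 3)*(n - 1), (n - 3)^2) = n - 3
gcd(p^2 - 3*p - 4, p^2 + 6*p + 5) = p + 1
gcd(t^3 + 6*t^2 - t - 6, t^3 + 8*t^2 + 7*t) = t + 1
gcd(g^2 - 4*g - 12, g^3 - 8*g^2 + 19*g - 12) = 1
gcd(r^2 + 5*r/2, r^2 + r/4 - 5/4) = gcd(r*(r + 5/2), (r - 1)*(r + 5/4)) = 1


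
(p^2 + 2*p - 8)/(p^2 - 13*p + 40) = (p^2 + 2*p - 8)/(p^2 - 13*p + 40)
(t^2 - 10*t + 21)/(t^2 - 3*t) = (t - 7)/t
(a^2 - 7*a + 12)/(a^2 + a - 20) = (a - 3)/(a + 5)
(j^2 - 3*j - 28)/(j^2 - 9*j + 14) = (j + 4)/(j - 2)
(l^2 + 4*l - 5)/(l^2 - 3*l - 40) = (l - 1)/(l - 8)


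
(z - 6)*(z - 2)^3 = z^4 - 12*z^3 + 48*z^2 - 80*z + 48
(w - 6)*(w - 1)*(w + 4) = w^3 - 3*w^2 - 22*w + 24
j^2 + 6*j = j*(j + 6)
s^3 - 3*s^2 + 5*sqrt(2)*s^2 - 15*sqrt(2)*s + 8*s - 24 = (s - 3)*(s + sqrt(2))*(s + 4*sqrt(2))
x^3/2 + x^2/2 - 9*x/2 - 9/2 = (x/2 + 1/2)*(x - 3)*(x + 3)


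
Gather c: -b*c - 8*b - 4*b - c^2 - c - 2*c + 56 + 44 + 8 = -12*b - c^2 + c*(-b - 3) + 108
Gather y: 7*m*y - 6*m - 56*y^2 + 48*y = -6*m - 56*y^2 + y*(7*m + 48)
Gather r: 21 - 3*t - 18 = 3 - 3*t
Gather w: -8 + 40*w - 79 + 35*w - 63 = 75*w - 150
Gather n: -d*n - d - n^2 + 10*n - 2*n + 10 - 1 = -d - n^2 + n*(8 - d) + 9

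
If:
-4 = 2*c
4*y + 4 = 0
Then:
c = -2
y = -1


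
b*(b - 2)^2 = b^3 - 4*b^2 + 4*b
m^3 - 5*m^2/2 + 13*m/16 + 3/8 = (m - 2)*(m - 3/4)*(m + 1/4)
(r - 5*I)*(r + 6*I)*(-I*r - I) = -I*r^3 + r^2 - I*r^2 + r - 30*I*r - 30*I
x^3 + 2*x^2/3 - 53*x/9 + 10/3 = (x - 5/3)*(x - 2/3)*(x + 3)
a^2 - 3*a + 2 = (a - 2)*(a - 1)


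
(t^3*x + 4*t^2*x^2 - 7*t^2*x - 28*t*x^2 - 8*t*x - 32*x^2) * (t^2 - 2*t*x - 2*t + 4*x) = t^5*x + 2*t^4*x^2 - 9*t^4*x - 8*t^3*x^3 - 18*t^3*x^2 + 6*t^3*x + 72*t^2*x^3 + 12*t^2*x^2 + 16*t^2*x - 48*t*x^3 + 32*t*x^2 - 128*x^3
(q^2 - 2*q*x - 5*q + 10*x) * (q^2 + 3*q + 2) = q^4 - 2*q^3*x - 2*q^3 + 4*q^2*x - 13*q^2 + 26*q*x - 10*q + 20*x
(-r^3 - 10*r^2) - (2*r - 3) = -r^3 - 10*r^2 - 2*r + 3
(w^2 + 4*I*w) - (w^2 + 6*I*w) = -2*I*w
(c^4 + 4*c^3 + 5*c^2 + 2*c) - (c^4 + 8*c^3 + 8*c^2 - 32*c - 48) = -4*c^3 - 3*c^2 + 34*c + 48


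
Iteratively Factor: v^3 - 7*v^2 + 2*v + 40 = (v + 2)*(v^2 - 9*v + 20) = (v - 4)*(v + 2)*(v - 5)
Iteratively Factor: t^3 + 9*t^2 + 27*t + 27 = (t + 3)*(t^2 + 6*t + 9) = (t + 3)^2*(t + 3)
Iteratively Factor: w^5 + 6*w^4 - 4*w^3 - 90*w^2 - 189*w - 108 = (w + 3)*(w^4 + 3*w^3 - 13*w^2 - 51*w - 36) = (w - 4)*(w + 3)*(w^3 + 7*w^2 + 15*w + 9) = (w - 4)*(w + 3)^2*(w^2 + 4*w + 3) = (w - 4)*(w + 1)*(w + 3)^2*(w + 3)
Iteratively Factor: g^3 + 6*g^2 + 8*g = (g + 2)*(g^2 + 4*g) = g*(g + 2)*(g + 4)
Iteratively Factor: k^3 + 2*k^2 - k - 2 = (k - 1)*(k^2 + 3*k + 2) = (k - 1)*(k + 1)*(k + 2)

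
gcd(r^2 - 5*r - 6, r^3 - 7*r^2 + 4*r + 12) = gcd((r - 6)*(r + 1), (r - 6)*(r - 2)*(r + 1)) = r^2 - 5*r - 6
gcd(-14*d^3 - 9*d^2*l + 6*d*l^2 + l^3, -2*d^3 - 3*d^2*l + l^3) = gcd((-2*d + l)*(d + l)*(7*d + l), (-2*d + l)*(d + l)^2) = 2*d^2 + d*l - l^2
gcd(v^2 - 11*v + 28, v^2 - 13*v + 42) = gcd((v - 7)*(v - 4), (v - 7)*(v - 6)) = v - 7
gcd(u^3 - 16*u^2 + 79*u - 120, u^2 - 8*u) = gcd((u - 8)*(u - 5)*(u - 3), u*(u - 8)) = u - 8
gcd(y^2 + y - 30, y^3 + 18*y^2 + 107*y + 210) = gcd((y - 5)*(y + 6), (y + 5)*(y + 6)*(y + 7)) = y + 6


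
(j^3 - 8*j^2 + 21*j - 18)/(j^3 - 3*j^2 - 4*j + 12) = (j - 3)/(j + 2)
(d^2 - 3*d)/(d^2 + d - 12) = d/(d + 4)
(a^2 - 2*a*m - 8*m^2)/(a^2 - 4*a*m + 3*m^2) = (a^2 - 2*a*m - 8*m^2)/(a^2 - 4*a*m + 3*m^2)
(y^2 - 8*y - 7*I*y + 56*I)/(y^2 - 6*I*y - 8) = (-y^2 + 8*y + 7*I*y - 56*I)/(-y^2 + 6*I*y + 8)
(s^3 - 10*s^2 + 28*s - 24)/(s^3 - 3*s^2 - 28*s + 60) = (s - 2)/(s + 5)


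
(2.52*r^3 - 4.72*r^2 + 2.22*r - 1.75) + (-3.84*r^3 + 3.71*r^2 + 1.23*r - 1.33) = -1.32*r^3 - 1.01*r^2 + 3.45*r - 3.08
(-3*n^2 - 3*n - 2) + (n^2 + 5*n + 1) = -2*n^2 + 2*n - 1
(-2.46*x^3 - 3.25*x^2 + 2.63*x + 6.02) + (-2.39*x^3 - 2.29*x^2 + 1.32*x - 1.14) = -4.85*x^3 - 5.54*x^2 + 3.95*x + 4.88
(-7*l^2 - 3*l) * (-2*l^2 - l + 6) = 14*l^4 + 13*l^3 - 39*l^2 - 18*l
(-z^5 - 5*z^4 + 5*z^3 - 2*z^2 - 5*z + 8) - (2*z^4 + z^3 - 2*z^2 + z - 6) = -z^5 - 7*z^4 + 4*z^3 - 6*z + 14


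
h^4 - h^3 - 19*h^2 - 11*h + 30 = (h - 5)*(h - 1)*(h + 2)*(h + 3)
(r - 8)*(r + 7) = r^2 - r - 56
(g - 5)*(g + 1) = g^2 - 4*g - 5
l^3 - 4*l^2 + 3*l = l*(l - 3)*(l - 1)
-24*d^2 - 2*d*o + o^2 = (-6*d + o)*(4*d + o)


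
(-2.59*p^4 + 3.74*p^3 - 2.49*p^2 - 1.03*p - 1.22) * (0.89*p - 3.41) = -2.3051*p^5 + 12.1605*p^4 - 14.9695*p^3 + 7.5742*p^2 + 2.4265*p + 4.1602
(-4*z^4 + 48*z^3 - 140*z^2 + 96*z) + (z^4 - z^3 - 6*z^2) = -3*z^4 + 47*z^3 - 146*z^2 + 96*z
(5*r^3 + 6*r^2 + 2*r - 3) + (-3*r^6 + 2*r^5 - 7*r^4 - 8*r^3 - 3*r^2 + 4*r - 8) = -3*r^6 + 2*r^5 - 7*r^4 - 3*r^3 + 3*r^2 + 6*r - 11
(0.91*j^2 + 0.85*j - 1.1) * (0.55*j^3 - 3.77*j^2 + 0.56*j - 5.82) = 0.5005*j^5 - 2.9632*j^4 - 3.2999*j^3 - 0.6732*j^2 - 5.563*j + 6.402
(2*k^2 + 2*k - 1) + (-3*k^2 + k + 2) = -k^2 + 3*k + 1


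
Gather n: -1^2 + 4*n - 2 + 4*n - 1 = 8*n - 4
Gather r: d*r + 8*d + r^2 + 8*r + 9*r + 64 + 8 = 8*d + r^2 + r*(d + 17) + 72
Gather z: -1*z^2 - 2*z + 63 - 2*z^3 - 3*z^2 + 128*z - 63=-2*z^3 - 4*z^2 + 126*z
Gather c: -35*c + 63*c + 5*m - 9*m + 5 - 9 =28*c - 4*m - 4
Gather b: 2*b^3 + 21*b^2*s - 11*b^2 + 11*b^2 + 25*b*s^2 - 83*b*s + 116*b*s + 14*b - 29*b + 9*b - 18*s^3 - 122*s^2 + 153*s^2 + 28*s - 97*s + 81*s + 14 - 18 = 2*b^3 + 21*b^2*s + b*(25*s^2 + 33*s - 6) - 18*s^3 + 31*s^2 + 12*s - 4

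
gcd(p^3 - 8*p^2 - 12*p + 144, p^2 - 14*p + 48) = p - 6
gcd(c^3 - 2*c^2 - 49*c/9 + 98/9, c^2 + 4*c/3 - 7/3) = c + 7/3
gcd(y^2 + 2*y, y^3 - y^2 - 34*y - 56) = y + 2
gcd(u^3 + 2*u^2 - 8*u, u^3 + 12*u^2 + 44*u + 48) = u + 4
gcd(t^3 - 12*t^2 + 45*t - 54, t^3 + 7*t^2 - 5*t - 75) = t - 3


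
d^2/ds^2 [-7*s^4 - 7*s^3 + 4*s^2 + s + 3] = -84*s^2 - 42*s + 8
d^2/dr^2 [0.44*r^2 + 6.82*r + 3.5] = 0.880000000000000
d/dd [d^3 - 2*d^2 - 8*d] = 3*d^2 - 4*d - 8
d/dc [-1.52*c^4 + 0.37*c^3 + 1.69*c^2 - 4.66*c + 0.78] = -6.08*c^3 + 1.11*c^2 + 3.38*c - 4.66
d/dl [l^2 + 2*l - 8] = 2*l + 2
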